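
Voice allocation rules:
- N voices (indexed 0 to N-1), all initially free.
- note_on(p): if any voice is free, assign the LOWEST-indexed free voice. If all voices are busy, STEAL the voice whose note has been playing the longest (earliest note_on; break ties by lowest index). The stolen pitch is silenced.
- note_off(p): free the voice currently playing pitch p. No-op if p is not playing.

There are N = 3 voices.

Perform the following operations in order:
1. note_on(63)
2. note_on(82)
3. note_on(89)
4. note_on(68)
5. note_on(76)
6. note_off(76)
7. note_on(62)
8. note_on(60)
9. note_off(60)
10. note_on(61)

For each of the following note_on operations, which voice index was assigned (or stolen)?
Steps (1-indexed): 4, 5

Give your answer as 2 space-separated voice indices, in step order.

Answer: 0 1

Derivation:
Op 1: note_on(63): voice 0 is free -> assigned | voices=[63 - -]
Op 2: note_on(82): voice 1 is free -> assigned | voices=[63 82 -]
Op 3: note_on(89): voice 2 is free -> assigned | voices=[63 82 89]
Op 4: note_on(68): all voices busy, STEAL voice 0 (pitch 63, oldest) -> assign | voices=[68 82 89]
Op 5: note_on(76): all voices busy, STEAL voice 1 (pitch 82, oldest) -> assign | voices=[68 76 89]
Op 6: note_off(76): free voice 1 | voices=[68 - 89]
Op 7: note_on(62): voice 1 is free -> assigned | voices=[68 62 89]
Op 8: note_on(60): all voices busy, STEAL voice 2 (pitch 89, oldest) -> assign | voices=[68 62 60]
Op 9: note_off(60): free voice 2 | voices=[68 62 -]
Op 10: note_on(61): voice 2 is free -> assigned | voices=[68 62 61]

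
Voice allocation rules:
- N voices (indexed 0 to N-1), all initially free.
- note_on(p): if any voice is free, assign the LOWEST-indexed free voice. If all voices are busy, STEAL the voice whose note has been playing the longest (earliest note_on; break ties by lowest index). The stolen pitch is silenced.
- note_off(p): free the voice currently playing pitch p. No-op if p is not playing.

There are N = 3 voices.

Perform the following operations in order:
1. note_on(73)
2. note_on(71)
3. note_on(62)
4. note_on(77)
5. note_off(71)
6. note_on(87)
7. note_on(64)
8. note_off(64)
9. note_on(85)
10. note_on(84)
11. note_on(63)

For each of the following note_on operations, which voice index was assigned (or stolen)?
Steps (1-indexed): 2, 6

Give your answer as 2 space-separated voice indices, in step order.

Op 1: note_on(73): voice 0 is free -> assigned | voices=[73 - -]
Op 2: note_on(71): voice 1 is free -> assigned | voices=[73 71 -]
Op 3: note_on(62): voice 2 is free -> assigned | voices=[73 71 62]
Op 4: note_on(77): all voices busy, STEAL voice 0 (pitch 73, oldest) -> assign | voices=[77 71 62]
Op 5: note_off(71): free voice 1 | voices=[77 - 62]
Op 6: note_on(87): voice 1 is free -> assigned | voices=[77 87 62]
Op 7: note_on(64): all voices busy, STEAL voice 2 (pitch 62, oldest) -> assign | voices=[77 87 64]
Op 8: note_off(64): free voice 2 | voices=[77 87 -]
Op 9: note_on(85): voice 2 is free -> assigned | voices=[77 87 85]
Op 10: note_on(84): all voices busy, STEAL voice 0 (pitch 77, oldest) -> assign | voices=[84 87 85]
Op 11: note_on(63): all voices busy, STEAL voice 1 (pitch 87, oldest) -> assign | voices=[84 63 85]

Answer: 1 1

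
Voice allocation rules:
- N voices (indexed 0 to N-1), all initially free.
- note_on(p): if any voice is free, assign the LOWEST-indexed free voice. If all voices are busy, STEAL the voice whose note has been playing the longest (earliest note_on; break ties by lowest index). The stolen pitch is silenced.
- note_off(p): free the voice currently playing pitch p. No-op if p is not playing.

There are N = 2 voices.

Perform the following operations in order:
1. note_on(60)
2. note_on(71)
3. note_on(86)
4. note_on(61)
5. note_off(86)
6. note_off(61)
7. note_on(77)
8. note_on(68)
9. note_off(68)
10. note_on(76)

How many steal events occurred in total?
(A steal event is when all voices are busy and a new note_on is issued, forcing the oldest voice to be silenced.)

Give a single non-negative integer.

Answer: 2

Derivation:
Op 1: note_on(60): voice 0 is free -> assigned | voices=[60 -]
Op 2: note_on(71): voice 1 is free -> assigned | voices=[60 71]
Op 3: note_on(86): all voices busy, STEAL voice 0 (pitch 60, oldest) -> assign | voices=[86 71]
Op 4: note_on(61): all voices busy, STEAL voice 1 (pitch 71, oldest) -> assign | voices=[86 61]
Op 5: note_off(86): free voice 0 | voices=[- 61]
Op 6: note_off(61): free voice 1 | voices=[- -]
Op 7: note_on(77): voice 0 is free -> assigned | voices=[77 -]
Op 8: note_on(68): voice 1 is free -> assigned | voices=[77 68]
Op 9: note_off(68): free voice 1 | voices=[77 -]
Op 10: note_on(76): voice 1 is free -> assigned | voices=[77 76]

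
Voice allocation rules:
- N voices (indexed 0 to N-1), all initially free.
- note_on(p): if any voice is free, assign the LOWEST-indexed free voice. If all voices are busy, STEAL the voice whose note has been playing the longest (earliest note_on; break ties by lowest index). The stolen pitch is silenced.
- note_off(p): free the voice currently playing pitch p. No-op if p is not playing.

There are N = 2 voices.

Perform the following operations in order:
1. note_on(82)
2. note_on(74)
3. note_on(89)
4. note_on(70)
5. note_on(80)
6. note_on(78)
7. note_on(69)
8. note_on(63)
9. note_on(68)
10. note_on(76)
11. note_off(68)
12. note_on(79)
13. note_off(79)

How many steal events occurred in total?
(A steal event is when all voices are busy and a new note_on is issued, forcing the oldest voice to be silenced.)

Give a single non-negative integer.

Op 1: note_on(82): voice 0 is free -> assigned | voices=[82 -]
Op 2: note_on(74): voice 1 is free -> assigned | voices=[82 74]
Op 3: note_on(89): all voices busy, STEAL voice 0 (pitch 82, oldest) -> assign | voices=[89 74]
Op 4: note_on(70): all voices busy, STEAL voice 1 (pitch 74, oldest) -> assign | voices=[89 70]
Op 5: note_on(80): all voices busy, STEAL voice 0 (pitch 89, oldest) -> assign | voices=[80 70]
Op 6: note_on(78): all voices busy, STEAL voice 1 (pitch 70, oldest) -> assign | voices=[80 78]
Op 7: note_on(69): all voices busy, STEAL voice 0 (pitch 80, oldest) -> assign | voices=[69 78]
Op 8: note_on(63): all voices busy, STEAL voice 1 (pitch 78, oldest) -> assign | voices=[69 63]
Op 9: note_on(68): all voices busy, STEAL voice 0 (pitch 69, oldest) -> assign | voices=[68 63]
Op 10: note_on(76): all voices busy, STEAL voice 1 (pitch 63, oldest) -> assign | voices=[68 76]
Op 11: note_off(68): free voice 0 | voices=[- 76]
Op 12: note_on(79): voice 0 is free -> assigned | voices=[79 76]
Op 13: note_off(79): free voice 0 | voices=[- 76]

Answer: 8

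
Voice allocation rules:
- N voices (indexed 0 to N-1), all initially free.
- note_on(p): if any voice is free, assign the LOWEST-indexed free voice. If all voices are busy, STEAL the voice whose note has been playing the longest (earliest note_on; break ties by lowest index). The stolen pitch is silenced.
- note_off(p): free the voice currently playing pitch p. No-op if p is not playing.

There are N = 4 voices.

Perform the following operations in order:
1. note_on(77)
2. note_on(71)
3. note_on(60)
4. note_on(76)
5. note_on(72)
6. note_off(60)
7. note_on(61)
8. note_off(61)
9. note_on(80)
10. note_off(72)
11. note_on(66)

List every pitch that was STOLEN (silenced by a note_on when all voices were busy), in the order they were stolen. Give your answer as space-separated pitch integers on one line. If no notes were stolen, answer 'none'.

Answer: 77

Derivation:
Op 1: note_on(77): voice 0 is free -> assigned | voices=[77 - - -]
Op 2: note_on(71): voice 1 is free -> assigned | voices=[77 71 - -]
Op 3: note_on(60): voice 2 is free -> assigned | voices=[77 71 60 -]
Op 4: note_on(76): voice 3 is free -> assigned | voices=[77 71 60 76]
Op 5: note_on(72): all voices busy, STEAL voice 0 (pitch 77, oldest) -> assign | voices=[72 71 60 76]
Op 6: note_off(60): free voice 2 | voices=[72 71 - 76]
Op 7: note_on(61): voice 2 is free -> assigned | voices=[72 71 61 76]
Op 8: note_off(61): free voice 2 | voices=[72 71 - 76]
Op 9: note_on(80): voice 2 is free -> assigned | voices=[72 71 80 76]
Op 10: note_off(72): free voice 0 | voices=[- 71 80 76]
Op 11: note_on(66): voice 0 is free -> assigned | voices=[66 71 80 76]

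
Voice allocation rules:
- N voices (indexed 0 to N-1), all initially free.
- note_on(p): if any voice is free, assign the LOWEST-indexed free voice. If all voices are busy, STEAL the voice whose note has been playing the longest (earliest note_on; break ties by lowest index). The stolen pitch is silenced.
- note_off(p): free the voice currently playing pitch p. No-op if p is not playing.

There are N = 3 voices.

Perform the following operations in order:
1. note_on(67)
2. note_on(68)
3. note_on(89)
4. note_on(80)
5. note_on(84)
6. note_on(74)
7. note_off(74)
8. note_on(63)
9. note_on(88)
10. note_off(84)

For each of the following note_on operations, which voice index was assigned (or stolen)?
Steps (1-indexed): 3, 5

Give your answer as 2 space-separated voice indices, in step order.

Op 1: note_on(67): voice 0 is free -> assigned | voices=[67 - -]
Op 2: note_on(68): voice 1 is free -> assigned | voices=[67 68 -]
Op 3: note_on(89): voice 2 is free -> assigned | voices=[67 68 89]
Op 4: note_on(80): all voices busy, STEAL voice 0 (pitch 67, oldest) -> assign | voices=[80 68 89]
Op 5: note_on(84): all voices busy, STEAL voice 1 (pitch 68, oldest) -> assign | voices=[80 84 89]
Op 6: note_on(74): all voices busy, STEAL voice 2 (pitch 89, oldest) -> assign | voices=[80 84 74]
Op 7: note_off(74): free voice 2 | voices=[80 84 -]
Op 8: note_on(63): voice 2 is free -> assigned | voices=[80 84 63]
Op 9: note_on(88): all voices busy, STEAL voice 0 (pitch 80, oldest) -> assign | voices=[88 84 63]
Op 10: note_off(84): free voice 1 | voices=[88 - 63]

Answer: 2 1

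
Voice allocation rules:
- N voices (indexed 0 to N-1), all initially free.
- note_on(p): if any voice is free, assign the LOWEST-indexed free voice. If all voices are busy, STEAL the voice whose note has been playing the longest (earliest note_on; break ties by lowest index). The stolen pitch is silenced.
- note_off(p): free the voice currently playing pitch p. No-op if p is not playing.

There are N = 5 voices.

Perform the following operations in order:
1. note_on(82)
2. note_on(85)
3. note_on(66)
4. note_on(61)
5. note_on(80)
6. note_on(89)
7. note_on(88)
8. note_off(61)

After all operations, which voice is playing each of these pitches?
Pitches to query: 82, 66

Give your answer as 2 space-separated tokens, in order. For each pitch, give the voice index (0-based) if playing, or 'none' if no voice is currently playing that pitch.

Op 1: note_on(82): voice 0 is free -> assigned | voices=[82 - - - -]
Op 2: note_on(85): voice 1 is free -> assigned | voices=[82 85 - - -]
Op 3: note_on(66): voice 2 is free -> assigned | voices=[82 85 66 - -]
Op 4: note_on(61): voice 3 is free -> assigned | voices=[82 85 66 61 -]
Op 5: note_on(80): voice 4 is free -> assigned | voices=[82 85 66 61 80]
Op 6: note_on(89): all voices busy, STEAL voice 0 (pitch 82, oldest) -> assign | voices=[89 85 66 61 80]
Op 7: note_on(88): all voices busy, STEAL voice 1 (pitch 85, oldest) -> assign | voices=[89 88 66 61 80]
Op 8: note_off(61): free voice 3 | voices=[89 88 66 - 80]

Answer: none 2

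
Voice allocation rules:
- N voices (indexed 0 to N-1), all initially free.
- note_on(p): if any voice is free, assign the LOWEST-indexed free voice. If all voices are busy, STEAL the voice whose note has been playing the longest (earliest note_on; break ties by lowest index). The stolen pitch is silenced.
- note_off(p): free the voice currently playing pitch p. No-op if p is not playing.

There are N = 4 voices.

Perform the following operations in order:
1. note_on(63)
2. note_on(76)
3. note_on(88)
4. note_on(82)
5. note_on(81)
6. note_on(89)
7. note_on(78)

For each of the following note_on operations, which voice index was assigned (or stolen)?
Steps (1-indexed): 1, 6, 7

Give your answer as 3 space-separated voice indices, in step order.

Answer: 0 1 2

Derivation:
Op 1: note_on(63): voice 0 is free -> assigned | voices=[63 - - -]
Op 2: note_on(76): voice 1 is free -> assigned | voices=[63 76 - -]
Op 3: note_on(88): voice 2 is free -> assigned | voices=[63 76 88 -]
Op 4: note_on(82): voice 3 is free -> assigned | voices=[63 76 88 82]
Op 5: note_on(81): all voices busy, STEAL voice 0 (pitch 63, oldest) -> assign | voices=[81 76 88 82]
Op 6: note_on(89): all voices busy, STEAL voice 1 (pitch 76, oldest) -> assign | voices=[81 89 88 82]
Op 7: note_on(78): all voices busy, STEAL voice 2 (pitch 88, oldest) -> assign | voices=[81 89 78 82]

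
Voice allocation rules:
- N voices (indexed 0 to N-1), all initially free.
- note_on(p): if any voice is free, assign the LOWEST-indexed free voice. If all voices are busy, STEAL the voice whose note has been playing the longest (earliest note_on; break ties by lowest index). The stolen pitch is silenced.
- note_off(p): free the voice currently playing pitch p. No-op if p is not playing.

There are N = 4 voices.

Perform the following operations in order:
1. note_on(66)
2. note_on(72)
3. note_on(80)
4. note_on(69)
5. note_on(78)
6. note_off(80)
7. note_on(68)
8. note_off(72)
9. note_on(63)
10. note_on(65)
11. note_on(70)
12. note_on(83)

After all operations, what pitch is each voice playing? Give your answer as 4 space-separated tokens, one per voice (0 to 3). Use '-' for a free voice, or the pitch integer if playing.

Answer: 70 63 83 65

Derivation:
Op 1: note_on(66): voice 0 is free -> assigned | voices=[66 - - -]
Op 2: note_on(72): voice 1 is free -> assigned | voices=[66 72 - -]
Op 3: note_on(80): voice 2 is free -> assigned | voices=[66 72 80 -]
Op 4: note_on(69): voice 3 is free -> assigned | voices=[66 72 80 69]
Op 5: note_on(78): all voices busy, STEAL voice 0 (pitch 66, oldest) -> assign | voices=[78 72 80 69]
Op 6: note_off(80): free voice 2 | voices=[78 72 - 69]
Op 7: note_on(68): voice 2 is free -> assigned | voices=[78 72 68 69]
Op 8: note_off(72): free voice 1 | voices=[78 - 68 69]
Op 9: note_on(63): voice 1 is free -> assigned | voices=[78 63 68 69]
Op 10: note_on(65): all voices busy, STEAL voice 3 (pitch 69, oldest) -> assign | voices=[78 63 68 65]
Op 11: note_on(70): all voices busy, STEAL voice 0 (pitch 78, oldest) -> assign | voices=[70 63 68 65]
Op 12: note_on(83): all voices busy, STEAL voice 2 (pitch 68, oldest) -> assign | voices=[70 63 83 65]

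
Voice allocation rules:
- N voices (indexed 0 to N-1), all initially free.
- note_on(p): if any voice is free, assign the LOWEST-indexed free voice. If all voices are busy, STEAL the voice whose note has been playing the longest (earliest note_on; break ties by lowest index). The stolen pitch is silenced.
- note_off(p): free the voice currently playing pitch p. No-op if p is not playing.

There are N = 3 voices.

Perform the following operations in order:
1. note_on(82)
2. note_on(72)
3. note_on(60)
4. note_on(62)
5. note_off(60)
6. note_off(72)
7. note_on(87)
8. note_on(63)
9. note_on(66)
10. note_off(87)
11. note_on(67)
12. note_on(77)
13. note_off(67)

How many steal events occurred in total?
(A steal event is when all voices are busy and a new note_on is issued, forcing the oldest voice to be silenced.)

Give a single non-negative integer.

Answer: 3

Derivation:
Op 1: note_on(82): voice 0 is free -> assigned | voices=[82 - -]
Op 2: note_on(72): voice 1 is free -> assigned | voices=[82 72 -]
Op 3: note_on(60): voice 2 is free -> assigned | voices=[82 72 60]
Op 4: note_on(62): all voices busy, STEAL voice 0 (pitch 82, oldest) -> assign | voices=[62 72 60]
Op 5: note_off(60): free voice 2 | voices=[62 72 -]
Op 6: note_off(72): free voice 1 | voices=[62 - -]
Op 7: note_on(87): voice 1 is free -> assigned | voices=[62 87 -]
Op 8: note_on(63): voice 2 is free -> assigned | voices=[62 87 63]
Op 9: note_on(66): all voices busy, STEAL voice 0 (pitch 62, oldest) -> assign | voices=[66 87 63]
Op 10: note_off(87): free voice 1 | voices=[66 - 63]
Op 11: note_on(67): voice 1 is free -> assigned | voices=[66 67 63]
Op 12: note_on(77): all voices busy, STEAL voice 2 (pitch 63, oldest) -> assign | voices=[66 67 77]
Op 13: note_off(67): free voice 1 | voices=[66 - 77]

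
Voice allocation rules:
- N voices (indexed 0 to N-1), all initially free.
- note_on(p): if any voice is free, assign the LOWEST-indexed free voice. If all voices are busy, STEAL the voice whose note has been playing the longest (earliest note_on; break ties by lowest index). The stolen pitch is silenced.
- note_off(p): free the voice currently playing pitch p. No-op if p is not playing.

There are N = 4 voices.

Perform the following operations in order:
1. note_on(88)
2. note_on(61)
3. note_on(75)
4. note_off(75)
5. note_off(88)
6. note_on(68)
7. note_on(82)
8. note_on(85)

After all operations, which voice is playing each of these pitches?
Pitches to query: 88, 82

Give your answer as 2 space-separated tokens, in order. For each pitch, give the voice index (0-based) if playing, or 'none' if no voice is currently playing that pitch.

Answer: none 2

Derivation:
Op 1: note_on(88): voice 0 is free -> assigned | voices=[88 - - -]
Op 2: note_on(61): voice 1 is free -> assigned | voices=[88 61 - -]
Op 3: note_on(75): voice 2 is free -> assigned | voices=[88 61 75 -]
Op 4: note_off(75): free voice 2 | voices=[88 61 - -]
Op 5: note_off(88): free voice 0 | voices=[- 61 - -]
Op 6: note_on(68): voice 0 is free -> assigned | voices=[68 61 - -]
Op 7: note_on(82): voice 2 is free -> assigned | voices=[68 61 82 -]
Op 8: note_on(85): voice 3 is free -> assigned | voices=[68 61 82 85]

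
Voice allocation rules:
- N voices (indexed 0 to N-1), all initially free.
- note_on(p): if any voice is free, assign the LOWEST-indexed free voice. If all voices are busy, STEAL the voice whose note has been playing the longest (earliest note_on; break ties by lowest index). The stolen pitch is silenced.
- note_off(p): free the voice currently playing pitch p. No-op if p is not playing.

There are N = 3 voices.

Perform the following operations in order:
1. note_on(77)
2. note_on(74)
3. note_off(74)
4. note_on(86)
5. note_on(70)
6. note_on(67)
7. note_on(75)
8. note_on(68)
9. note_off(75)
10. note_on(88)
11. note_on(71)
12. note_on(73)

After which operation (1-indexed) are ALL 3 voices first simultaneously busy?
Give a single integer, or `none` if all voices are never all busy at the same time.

Op 1: note_on(77): voice 0 is free -> assigned | voices=[77 - -]
Op 2: note_on(74): voice 1 is free -> assigned | voices=[77 74 -]
Op 3: note_off(74): free voice 1 | voices=[77 - -]
Op 4: note_on(86): voice 1 is free -> assigned | voices=[77 86 -]
Op 5: note_on(70): voice 2 is free -> assigned | voices=[77 86 70]
Op 6: note_on(67): all voices busy, STEAL voice 0 (pitch 77, oldest) -> assign | voices=[67 86 70]
Op 7: note_on(75): all voices busy, STEAL voice 1 (pitch 86, oldest) -> assign | voices=[67 75 70]
Op 8: note_on(68): all voices busy, STEAL voice 2 (pitch 70, oldest) -> assign | voices=[67 75 68]
Op 9: note_off(75): free voice 1 | voices=[67 - 68]
Op 10: note_on(88): voice 1 is free -> assigned | voices=[67 88 68]
Op 11: note_on(71): all voices busy, STEAL voice 0 (pitch 67, oldest) -> assign | voices=[71 88 68]
Op 12: note_on(73): all voices busy, STEAL voice 2 (pitch 68, oldest) -> assign | voices=[71 88 73]

Answer: 5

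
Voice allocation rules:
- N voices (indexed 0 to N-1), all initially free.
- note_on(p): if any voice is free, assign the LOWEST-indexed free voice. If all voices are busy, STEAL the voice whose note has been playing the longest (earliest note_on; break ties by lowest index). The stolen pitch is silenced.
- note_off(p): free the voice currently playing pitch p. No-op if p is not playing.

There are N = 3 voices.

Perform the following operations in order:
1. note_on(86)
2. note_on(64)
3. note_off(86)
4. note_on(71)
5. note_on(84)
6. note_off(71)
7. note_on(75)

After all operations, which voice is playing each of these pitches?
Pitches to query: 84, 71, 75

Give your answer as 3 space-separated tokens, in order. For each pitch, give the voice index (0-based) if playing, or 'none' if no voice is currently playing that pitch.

Answer: 2 none 0

Derivation:
Op 1: note_on(86): voice 0 is free -> assigned | voices=[86 - -]
Op 2: note_on(64): voice 1 is free -> assigned | voices=[86 64 -]
Op 3: note_off(86): free voice 0 | voices=[- 64 -]
Op 4: note_on(71): voice 0 is free -> assigned | voices=[71 64 -]
Op 5: note_on(84): voice 2 is free -> assigned | voices=[71 64 84]
Op 6: note_off(71): free voice 0 | voices=[- 64 84]
Op 7: note_on(75): voice 0 is free -> assigned | voices=[75 64 84]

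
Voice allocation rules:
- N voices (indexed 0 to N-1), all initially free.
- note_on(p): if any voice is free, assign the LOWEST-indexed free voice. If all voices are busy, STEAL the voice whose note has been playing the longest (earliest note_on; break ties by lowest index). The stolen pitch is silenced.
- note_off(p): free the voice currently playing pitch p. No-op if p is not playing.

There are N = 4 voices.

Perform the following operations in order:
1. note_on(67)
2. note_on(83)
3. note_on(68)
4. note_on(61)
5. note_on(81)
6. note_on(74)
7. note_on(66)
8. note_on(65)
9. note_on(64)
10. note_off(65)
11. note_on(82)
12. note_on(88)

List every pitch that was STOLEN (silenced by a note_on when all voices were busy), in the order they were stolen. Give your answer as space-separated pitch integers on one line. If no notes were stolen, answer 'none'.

Op 1: note_on(67): voice 0 is free -> assigned | voices=[67 - - -]
Op 2: note_on(83): voice 1 is free -> assigned | voices=[67 83 - -]
Op 3: note_on(68): voice 2 is free -> assigned | voices=[67 83 68 -]
Op 4: note_on(61): voice 3 is free -> assigned | voices=[67 83 68 61]
Op 5: note_on(81): all voices busy, STEAL voice 0 (pitch 67, oldest) -> assign | voices=[81 83 68 61]
Op 6: note_on(74): all voices busy, STEAL voice 1 (pitch 83, oldest) -> assign | voices=[81 74 68 61]
Op 7: note_on(66): all voices busy, STEAL voice 2 (pitch 68, oldest) -> assign | voices=[81 74 66 61]
Op 8: note_on(65): all voices busy, STEAL voice 3 (pitch 61, oldest) -> assign | voices=[81 74 66 65]
Op 9: note_on(64): all voices busy, STEAL voice 0 (pitch 81, oldest) -> assign | voices=[64 74 66 65]
Op 10: note_off(65): free voice 3 | voices=[64 74 66 -]
Op 11: note_on(82): voice 3 is free -> assigned | voices=[64 74 66 82]
Op 12: note_on(88): all voices busy, STEAL voice 1 (pitch 74, oldest) -> assign | voices=[64 88 66 82]

Answer: 67 83 68 61 81 74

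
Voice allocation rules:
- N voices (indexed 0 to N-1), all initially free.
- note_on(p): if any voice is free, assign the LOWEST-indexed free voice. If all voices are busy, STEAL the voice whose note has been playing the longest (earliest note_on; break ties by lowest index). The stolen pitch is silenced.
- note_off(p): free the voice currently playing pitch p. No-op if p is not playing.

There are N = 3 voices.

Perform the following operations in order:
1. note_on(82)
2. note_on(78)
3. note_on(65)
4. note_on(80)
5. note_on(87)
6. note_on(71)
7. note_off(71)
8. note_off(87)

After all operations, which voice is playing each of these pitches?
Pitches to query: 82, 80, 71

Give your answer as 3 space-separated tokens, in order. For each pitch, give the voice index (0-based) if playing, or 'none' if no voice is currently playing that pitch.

Op 1: note_on(82): voice 0 is free -> assigned | voices=[82 - -]
Op 2: note_on(78): voice 1 is free -> assigned | voices=[82 78 -]
Op 3: note_on(65): voice 2 is free -> assigned | voices=[82 78 65]
Op 4: note_on(80): all voices busy, STEAL voice 0 (pitch 82, oldest) -> assign | voices=[80 78 65]
Op 5: note_on(87): all voices busy, STEAL voice 1 (pitch 78, oldest) -> assign | voices=[80 87 65]
Op 6: note_on(71): all voices busy, STEAL voice 2 (pitch 65, oldest) -> assign | voices=[80 87 71]
Op 7: note_off(71): free voice 2 | voices=[80 87 -]
Op 8: note_off(87): free voice 1 | voices=[80 - -]

Answer: none 0 none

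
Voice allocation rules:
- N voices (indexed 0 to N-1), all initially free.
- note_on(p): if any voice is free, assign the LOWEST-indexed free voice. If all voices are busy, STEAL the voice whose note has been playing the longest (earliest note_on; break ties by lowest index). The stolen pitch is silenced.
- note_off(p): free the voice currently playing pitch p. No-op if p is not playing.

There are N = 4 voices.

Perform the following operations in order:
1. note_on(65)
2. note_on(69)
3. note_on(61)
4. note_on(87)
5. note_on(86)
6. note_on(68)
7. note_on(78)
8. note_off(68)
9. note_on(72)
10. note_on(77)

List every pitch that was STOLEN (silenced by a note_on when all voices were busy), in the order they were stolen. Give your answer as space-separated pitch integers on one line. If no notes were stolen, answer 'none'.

Answer: 65 69 61 87

Derivation:
Op 1: note_on(65): voice 0 is free -> assigned | voices=[65 - - -]
Op 2: note_on(69): voice 1 is free -> assigned | voices=[65 69 - -]
Op 3: note_on(61): voice 2 is free -> assigned | voices=[65 69 61 -]
Op 4: note_on(87): voice 3 is free -> assigned | voices=[65 69 61 87]
Op 5: note_on(86): all voices busy, STEAL voice 0 (pitch 65, oldest) -> assign | voices=[86 69 61 87]
Op 6: note_on(68): all voices busy, STEAL voice 1 (pitch 69, oldest) -> assign | voices=[86 68 61 87]
Op 7: note_on(78): all voices busy, STEAL voice 2 (pitch 61, oldest) -> assign | voices=[86 68 78 87]
Op 8: note_off(68): free voice 1 | voices=[86 - 78 87]
Op 9: note_on(72): voice 1 is free -> assigned | voices=[86 72 78 87]
Op 10: note_on(77): all voices busy, STEAL voice 3 (pitch 87, oldest) -> assign | voices=[86 72 78 77]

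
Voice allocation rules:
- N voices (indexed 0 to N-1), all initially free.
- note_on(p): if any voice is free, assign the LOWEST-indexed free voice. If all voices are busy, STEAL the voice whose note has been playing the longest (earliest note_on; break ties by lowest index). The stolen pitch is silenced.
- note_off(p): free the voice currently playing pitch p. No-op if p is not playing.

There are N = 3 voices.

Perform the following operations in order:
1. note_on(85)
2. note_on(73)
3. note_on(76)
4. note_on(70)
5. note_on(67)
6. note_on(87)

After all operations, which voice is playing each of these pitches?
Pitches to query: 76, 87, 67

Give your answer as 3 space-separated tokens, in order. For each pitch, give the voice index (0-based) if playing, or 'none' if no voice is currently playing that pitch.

Answer: none 2 1

Derivation:
Op 1: note_on(85): voice 0 is free -> assigned | voices=[85 - -]
Op 2: note_on(73): voice 1 is free -> assigned | voices=[85 73 -]
Op 3: note_on(76): voice 2 is free -> assigned | voices=[85 73 76]
Op 4: note_on(70): all voices busy, STEAL voice 0 (pitch 85, oldest) -> assign | voices=[70 73 76]
Op 5: note_on(67): all voices busy, STEAL voice 1 (pitch 73, oldest) -> assign | voices=[70 67 76]
Op 6: note_on(87): all voices busy, STEAL voice 2 (pitch 76, oldest) -> assign | voices=[70 67 87]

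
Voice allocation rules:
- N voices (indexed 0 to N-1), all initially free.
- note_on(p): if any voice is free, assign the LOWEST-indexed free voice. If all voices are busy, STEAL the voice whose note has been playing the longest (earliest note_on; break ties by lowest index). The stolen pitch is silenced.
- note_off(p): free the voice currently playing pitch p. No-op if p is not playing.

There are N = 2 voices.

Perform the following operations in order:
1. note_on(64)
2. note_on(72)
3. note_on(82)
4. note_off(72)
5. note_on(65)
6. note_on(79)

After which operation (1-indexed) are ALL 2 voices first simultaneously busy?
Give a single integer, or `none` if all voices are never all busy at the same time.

Op 1: note_on(64): voice 0 is free -> assigned | voices=[64 -]
Op 2: note_on(72): voice 1 is free -> assigned | voices=[64 72]
Op 3: note_on(82): all voices busy, STEAL voice 0 (pitch 64, oldest) -> assign | voices=[82 72]
Op 4: note_off(72): free voice 1 | voices=[82 -]
Op 5: note_on(65): voice 1 is free -> assigned | voices=[82 65]
Op 6: note_on(79): all voices busy, STEAL voice 0 (pitch 82, oldest) -> assign | voices=[79 65]

Answer: 2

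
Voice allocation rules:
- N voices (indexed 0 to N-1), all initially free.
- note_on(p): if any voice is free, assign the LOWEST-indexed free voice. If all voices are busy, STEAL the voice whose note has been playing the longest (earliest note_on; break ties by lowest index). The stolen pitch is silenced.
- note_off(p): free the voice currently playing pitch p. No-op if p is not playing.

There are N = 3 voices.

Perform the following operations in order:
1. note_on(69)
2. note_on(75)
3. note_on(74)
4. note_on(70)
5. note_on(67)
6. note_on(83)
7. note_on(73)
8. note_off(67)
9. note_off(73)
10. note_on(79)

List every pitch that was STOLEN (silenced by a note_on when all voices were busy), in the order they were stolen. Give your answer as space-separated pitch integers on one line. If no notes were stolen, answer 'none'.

Answer: 69 75 74 70

Derivation:
Op 1: note_on(69): voice 0 is free -> assigned | voices=[69 - -]
Op 2: note_on(75): voice 1 is free -> assigned | voices=[69 75 -]
Op 3: note_on(74): voice 2 is free -> assigned | voices=[69 75 74]
Op 4: note_on(70): all voices busy, STEAL voice 0 (pitch 69, oldest) -> assign | voices=[70 75 74]
Op 5: note_on(67): all voices busy, STEAL voice 1 (pitch 75, oldest) -> assign | voices=[70 67 74]
Op 6: note_on(83): all voices busy, STEAL voice 2 (pitch 74, oldest) -> assign | voices=[70 67 83]
Op 7: note_on(73): all voices busy, STEAL voice 0 (pitch 70, oldest) -> assign | voices=[73 67 83]
Op 8: note_off(67): free voice 1 | voices=[73 - 83]
Op 9: note_off(73): free voice 0 | voices=[- - 83]
Op 10: note_on(79): voice 0 is free -> assigned | voices=[79 - 83]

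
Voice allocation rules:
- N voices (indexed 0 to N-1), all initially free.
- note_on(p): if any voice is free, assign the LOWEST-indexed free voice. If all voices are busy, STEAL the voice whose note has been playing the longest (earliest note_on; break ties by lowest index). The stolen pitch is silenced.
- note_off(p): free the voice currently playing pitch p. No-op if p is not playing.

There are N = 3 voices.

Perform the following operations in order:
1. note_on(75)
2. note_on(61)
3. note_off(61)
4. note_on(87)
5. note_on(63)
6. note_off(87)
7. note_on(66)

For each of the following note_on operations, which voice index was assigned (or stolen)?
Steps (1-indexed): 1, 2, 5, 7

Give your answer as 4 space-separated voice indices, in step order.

Answer: 0 1 2 1

Derivation:
Op 1: note_on(75): voice 0 is free -> assigned | voices=[75 - -]
Op 2: note_on(61): voice 1 is free -> assigned | voices=[75 61 -]
Op 3: note_off(61): free voice 1 | voices=[75 - -]
Op 4: note_on(87): voice 1 is free -> assigned | voices=[75 87 -]
Op 5: note_on(63): voice 2 is free -> assigned | voices=[75 87 63]
Op 6: note_off(87): free voice 1 | voices=[75 - 63]
Op 7: note_on(66): voice 1 is free -> assigned | voices=[75 66 63]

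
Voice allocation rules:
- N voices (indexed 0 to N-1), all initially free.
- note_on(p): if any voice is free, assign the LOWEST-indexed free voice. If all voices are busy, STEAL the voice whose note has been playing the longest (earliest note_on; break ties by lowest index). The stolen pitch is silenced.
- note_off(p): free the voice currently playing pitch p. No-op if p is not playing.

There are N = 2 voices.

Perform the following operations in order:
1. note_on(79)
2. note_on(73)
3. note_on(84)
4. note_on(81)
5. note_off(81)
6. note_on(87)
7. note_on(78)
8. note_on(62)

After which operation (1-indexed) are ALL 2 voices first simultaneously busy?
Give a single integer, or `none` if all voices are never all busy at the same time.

Op 1: note_on(79): voice 0 is free -> assigned | voices=[79 -]
Op 2: note_on(73): voice 1 is free -> assigned | voices=[79 73]
Op 3: note_on(84): all voices busy, STEAL voice 0 (pitch 79, oldest) -> assign | voices=[84 73]
Op 4: note_on(81): all voices busy, STEAL voice 1 (pitch 73, oldest) -> assign | voices=[84 81]
Op 5: note_off(81): free voice 1 | voices=[84 -]
Op 6: note_on(87): voice 1 is free -> assigned | voices=[84 87]
Op 7: note_on(78): all voices busy, STEAL voice 0 (pitch 84, oldest) -> assign | voices=[78 87]
Op 8: note_on(62): all voices busy, STEAL voice 1 (pitch 87, oldest) -> assign | voices=[78 62]

Answer: 2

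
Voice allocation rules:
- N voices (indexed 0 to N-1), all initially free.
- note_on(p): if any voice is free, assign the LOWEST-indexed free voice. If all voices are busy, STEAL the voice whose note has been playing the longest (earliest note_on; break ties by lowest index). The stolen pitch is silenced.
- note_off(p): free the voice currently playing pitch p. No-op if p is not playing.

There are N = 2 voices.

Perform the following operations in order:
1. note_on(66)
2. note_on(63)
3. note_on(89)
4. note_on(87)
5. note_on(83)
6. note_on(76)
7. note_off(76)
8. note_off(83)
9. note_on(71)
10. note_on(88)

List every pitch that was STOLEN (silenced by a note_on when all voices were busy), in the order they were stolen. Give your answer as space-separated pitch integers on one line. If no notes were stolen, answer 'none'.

Answer: 66 63 89 87

Derivation:
Op 1: note_on(66): voice 0 is free -> assigned | voices=[66 -]
Op 2: note_on(63): voice 1 is free -> assigned | voices=[66 63]
Op 3: note_on(89): all voices busy, STEAL voice 0 (pitch 66, oldest) -> assign | voices=[89 63]
Op 4: note_on(87): all voices busy, STEAL voice 1 (pitch 63, oldest) -> assign | voices=[89 87]
Op 5: note_on(83): all voices busy, STEAL voice 0 (pitch 89, oldest) -> assign | voices=[83 87]
Op 6: note_on(76): all voices busy, STEAL voice 1 (pitch 87, oldest) -> assign | voices=[83 76]
Op 7: note_off(76): free voice 1 | voices=[83 -]
Op 8: note_off(83): free voice 0 | voices=[- -]
Op 9: note_on(71): voice 0 is free -> assigned | voices=[71 -]
Op 10: note_on(88): voice 1 is free -> assigned | voices=[71 88]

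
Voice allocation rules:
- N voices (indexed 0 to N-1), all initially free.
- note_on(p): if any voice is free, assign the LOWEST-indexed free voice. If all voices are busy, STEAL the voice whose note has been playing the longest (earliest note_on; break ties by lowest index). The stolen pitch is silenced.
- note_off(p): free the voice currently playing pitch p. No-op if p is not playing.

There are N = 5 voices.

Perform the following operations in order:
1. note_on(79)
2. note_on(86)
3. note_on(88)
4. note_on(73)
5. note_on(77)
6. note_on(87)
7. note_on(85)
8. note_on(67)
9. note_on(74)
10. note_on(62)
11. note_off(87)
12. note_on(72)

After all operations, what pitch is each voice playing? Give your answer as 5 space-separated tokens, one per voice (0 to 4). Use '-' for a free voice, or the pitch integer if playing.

Answer: 72 85 67 74 62

Derivation:
Op 1: note_on(79): voice 0 is free -> assigned | voices=[79 - - - -]
Op 2: note_on(86): voice 1 is free -> assigned | voices=[79 86 - - -]
Op 3: note_on(88): voice 2 is free -> assigned | voices=[79 86 88 - -]
Op 4: note_on(73): voice 3 is free -> assigned | voices=[79 86 88 73 -]
Op 5: note_on(77): voice 4 is free -> assigned | voices=[79 86 88 73 77]
Op 6: note_on(87): all voices busy, STEAL voice 0 (pitch 79, oldest) -> assign | voices=[87 86 88 73 77]
Op 7: note_on(85): all voices busy, STEAL voice 1 (pitch 86, oldest) -> assign | voices=[87 85 88 73 77]
Op 8: note_on(67): all voices busy, STEAL voice 2 (pitch 88, oldest) -> assign | voices=[87 85 67 73 77]
Op 9: note_on(74): all voices busy, STEAL voice 3 (pitch 73, oldest) -> assign | voices=[87 85 67 74 77]
Op 10: note_on(62): all voices busy, STEAL voice 4 (pitch 77, oldest) -> assign | voices=[87 85 67 74 62]
Op 11: note_off(87): free voice 0 | voices=[- 85 67 74 62]
Op 12: note_on(72): voice 0 is free -> assigned | voices=[72 85 67 74 62]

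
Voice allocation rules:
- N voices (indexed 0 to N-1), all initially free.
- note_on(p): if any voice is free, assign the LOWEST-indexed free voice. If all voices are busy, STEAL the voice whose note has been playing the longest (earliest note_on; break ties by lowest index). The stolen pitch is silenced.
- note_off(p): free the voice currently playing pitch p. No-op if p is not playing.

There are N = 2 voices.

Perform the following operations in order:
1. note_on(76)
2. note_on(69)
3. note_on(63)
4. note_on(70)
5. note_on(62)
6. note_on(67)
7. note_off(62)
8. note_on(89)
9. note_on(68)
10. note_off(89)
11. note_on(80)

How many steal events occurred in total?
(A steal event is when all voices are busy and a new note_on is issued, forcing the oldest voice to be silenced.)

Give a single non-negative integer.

Answer: 5

Derivation:
Op 1: note_on(76): voice 0 is free -> assigned | voices=[76 -]
Op 2: note_on(69): voice 1 is free -> assigned | voices=[76 69]
Op 3: note_on(63): all voices busy, STEAL voice 0 (pitch 76, oldest) -> assign | voices=[63 69]
Op 4: note_on(70): all voices busy, STEAL voice 1 (pitch 69, oldest) -> assign | voices=[63 70]
Op 5: note_on(62): all voices busy, STEAL voice 0 (pitch 63, oldest) -> assign | voices=[62 70]
Op 6: note_on(67): all voices busy, STEAL voice 1 (pitch 70, oldest) -> assign | voices=[62 67]
Op 7: note_off(62): free voice 0 | voices=[- 67]
Op 8: note_on(89): voice 0 is free -> assigned | voices=[89 67]
Op 9: note_on(68): all voices busy, STEAL voice 1 (pitch 67, oldest) -> assign | voices=[89 68]
Op 10: note_off(89): free voice 0 | voices=[- 68]
Op 11: note_on(80): voice 0 is free -> assigned | voices=[80 68]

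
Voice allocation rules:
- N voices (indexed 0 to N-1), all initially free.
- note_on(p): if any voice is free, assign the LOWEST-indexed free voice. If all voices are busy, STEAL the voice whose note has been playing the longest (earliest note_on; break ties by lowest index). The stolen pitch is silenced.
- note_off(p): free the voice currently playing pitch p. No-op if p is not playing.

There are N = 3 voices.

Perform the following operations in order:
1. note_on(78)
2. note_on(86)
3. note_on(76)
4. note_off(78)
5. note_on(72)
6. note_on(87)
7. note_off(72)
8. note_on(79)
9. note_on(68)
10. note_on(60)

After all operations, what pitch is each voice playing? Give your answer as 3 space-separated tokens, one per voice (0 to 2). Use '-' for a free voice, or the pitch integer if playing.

Op 1: note_on(78): voice 0 is free -> assigned | voices=[78 - -]
Op 2: note_on(86): voice 1 is free -> assigned | voices=[78 86 -]
Op 3: note_on(76): voice 2 is free -> assigned | voices=[78 86 76]
Op 4: note_off(78): free voice 0 | voices=[- 86 76]
Op 5: note_on(72): voice 0 is free -> assigned | voices=[72 86 76]
Op 6: note_on(87): all voices busy, STEAL voice 1 (pitch 86, oldest) -> assign | voices=[72 87 76]
Op 7: note_off(72): free voice 0 | voices=[- 87 76]
Op 8: note_on(79): voice 0 is free -> assigned | voices=[79 87 76]
Op 9: note_on(68): all voices busy, STEAL voice 2 (pitch 76, oldest) -> assign | voices=[79 87 68]
Op 10: note_on(60): all voices busy, STEAL voice 1 (pitch 87, oldest) -> assign | voices=[79 60 68]

Answer: 79 60 68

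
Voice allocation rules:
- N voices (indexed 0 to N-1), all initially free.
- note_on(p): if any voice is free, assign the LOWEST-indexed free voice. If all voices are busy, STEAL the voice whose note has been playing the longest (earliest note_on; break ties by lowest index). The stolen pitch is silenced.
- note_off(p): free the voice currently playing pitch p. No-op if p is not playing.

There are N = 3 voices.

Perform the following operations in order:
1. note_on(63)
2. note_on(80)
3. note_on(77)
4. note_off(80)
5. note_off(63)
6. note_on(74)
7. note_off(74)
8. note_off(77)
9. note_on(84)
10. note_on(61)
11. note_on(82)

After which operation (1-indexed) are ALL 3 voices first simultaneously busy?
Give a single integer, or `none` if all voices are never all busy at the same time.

Op 1: note_on(63): voice 0 is free -> assigned | voices=[63 - -]
Op 2: note_on(80): voice 1 is free -> assigned | voices=[63 80 -]
Op 3: note_on(77): voice 2 is free -> assigned | voices=[63 80 77]
Op 4: note_off(80): free voice 1 | voices=[63 - 77]
Op 5: note_off(63): free voice 0 | voices=[- - 77]
Op 6: note_on(74): voice 0 is free -> assigned | voices=[74 - 77]
Op 7: note_off(74): free voice 0 | voices=[- - 77]
Op 8: note_off(77): free voice 2 | voices=[- - -]
Op 9: note_on(84): voice 0 is free -> assigned | voices=[84 - -]
Op 10: note_on(61): voice 1 is free -> assigned | voices=[84 61 -]
Op 11: note_on(82): voice 2 is free -> assigned | voices=[84 61 82]

Answer: 3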